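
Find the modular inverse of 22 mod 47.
22^(-1) ≡ 15 (mod 47). Verification: 22 × 15 = 330 ≡ 1 (mod 47)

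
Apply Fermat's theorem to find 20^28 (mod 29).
By Fermat's Little Theorem, 20^{28} ≡ 1 (mod 29) since 29 is prime and gcd(20, 29) = 1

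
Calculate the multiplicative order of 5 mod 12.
Powers of 5 mod 12: 5^1≡5, 5^2≡1. Order = 2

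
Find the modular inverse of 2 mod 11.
2^(-1) ≡ 6 (mod 11). Verification: 2 × 6 = 12 ≡ 1 (mod 11)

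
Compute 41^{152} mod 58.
1

Using successive squaring:
Binary expansion of 152: 10011000
Powers of 41 mod 58 (each is the square of the previous):
  41^1 ≡ 41 (mod 58)
  41^2 ≡ 41² = 1681 ≡ 57 (mod 58)
  41^4 ≡ 57² = 3249 ≡ 1 (mod 58)
  41^8 ≡ 1² = 1 ≡ 1 (mod 58)
  41^16 ≡ 1² = 1 ≡ 1 (mod 58)
  41^32 ≡ 1² = 1 ≡ 1 (mod 58)
  41^64 ≡ 1² = 1 ≡ 1 (mod 58)
  41^128 ≡ 1² = 1 ≡ 1 (mod 58)
152 = 128 + 16 + 8, so 41^152 = 41^128 × 41^16 × 41^8 ≡ 1 × 1 × 1 (mod 58)
Multiplying step by step:
  1 × 1 = 1 ≡ 1 (mod 58)
  1 × 1 = 1 ≡ 1 (mod 58)
Result: 41^152 ≡ 1 (mod 58)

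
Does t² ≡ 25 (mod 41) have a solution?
By Euler's criterion: 25^{20} ≡ 1 (mod 41). Since this equals 1, 25 is a QR.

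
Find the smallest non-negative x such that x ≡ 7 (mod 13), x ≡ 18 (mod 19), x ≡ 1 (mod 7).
1177

Using the Chinese Remainder Theorem:
M = product of moduli = 1729
For equation 1: M_1 = 133, 133 ≡ 3 (mod 13), inverse of 133 mod 13 is 9 (check: 3 × 9 = 27 ≡ 1 (mod 13))
For equation 2: M_2 = 91, 91 ≡ 15 (mod 19), inverse of 91 mod 19 is 14 (check: 15 × 14 = 210 ≡ 1 (mod 19))
For equation 3: M_3 = 247, 247 ≡ 2 (mod 7), inverse of 247 mod 7 is 4 (check: 2 × 4 = 8 ≡ 1 (mod 7))
Combine: x ≡ Σ r_i×M_i×(M_i⁻¹ mod m_i) = 7×133×9 + 18×91×14 + 1×247×4 = 8379 + 22932 + 988 = 32299
32299 mod 1729 = 1177
x ≡ 1177 (mod 1729)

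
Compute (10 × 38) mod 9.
2

(10 × 38) = 380
380 mod 9 = 2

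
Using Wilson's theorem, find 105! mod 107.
(106)! = (105)! × (106) ≡ -1 (mod 107). So (105)! ≡ -1 × (106)^(-1) ≡ (-1)×(-1) = 1 (mod 107)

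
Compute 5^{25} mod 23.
10

Using successive squaring:
Binary expansion of 25: 11001
Powers of 5 mod 23 (each is the square of the previous):
  5^1 ≡ 5 (mod 23)
  5^2 ≡ 5² = 25 ≡ 2 (mod 23)
  5^4 ≡ 2² = 4 ≡ 4 (mod 23)
  5^8 ≡ 4² = 16 ≡ 16 (mod 23)
  5^16 ≡ 16² = 256 ≡ 3 (mod 23)
25 = 16 + 8 + 1, so 5^25 = 5^16 × 5^8 × 5^1 ≡ 3 × 16 × 5 (mod 23)
Multiplying step by step:
  3 × 16 = 48 ≡ 2 (mod 23)
  2 × 5 = 10 ≡ 10 (mod 23)
Result: 5^25 ≡ 10 (mod 23)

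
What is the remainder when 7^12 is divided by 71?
Using repeated squaring. 12 = 8 + 4 (binary 1100). Repeated squaring mod 71: 7^1 ≡ 7; 7^2 ≡ 7² = 49 ≡ 49; 7^4 ≡ 49² = 2401 ≡ 58; 7^8 ≡ 58² = 3364 ≡ 27. Multiply: 7^12 = 7^8 × 7^4 ≡ 27 × 58 (mod 71): 27 × 58 = 1566 ≡ 4. So 7^12 ≡ 4 (mod 71).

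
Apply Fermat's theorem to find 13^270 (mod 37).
By Fermat: 13^{36} ≡ 1 (mod 37). 270 ≡ 18 (mod 36). So 13^{270} ≡ 13^{18} ≡ 36 (mod 37)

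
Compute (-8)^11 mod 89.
Using repeated squaring. (-8) ≡ 81 (mod 89). 11 = 8 + 2 + 1 (binary 1011). Repeated squaring mod 89: 81^1 ≡ 81; 81^2 ≡ 81² = 6561 ≡ 64; 81^4 ≡ 64² = 4096 ≡ 2; 81^8 ≡ 2² = 4 ≡ 4. Multiply: (-8)^11 ≡ 81^8 × 81^2 × 81^1 ≡ 4 × 64 × 81 (mod 89): 4 × 64 = 256 ≡ 78; 78 × 81 = 6318 ≡ 88. So (-8)^11 ≡ 88 (mod 89).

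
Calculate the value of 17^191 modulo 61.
Using Fermat: 17^{60} ≡ 1 (mod 61). 191 ≡ 11 (mod 60). So 17^{191} ≡ 17^{11} ≡ 55 (mod 61)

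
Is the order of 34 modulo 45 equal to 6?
Yes, ord_45(34) = 6.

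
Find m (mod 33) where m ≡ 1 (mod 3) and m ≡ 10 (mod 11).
M = 3 × 11 = 33. M₁ = 11, y₁ ≡ 2 (mod 3). M₂ = 3, y₂ ≡ 4 (mod 11). m = 1×11×2 + 10×3×4 ≡ 10 (mod 33)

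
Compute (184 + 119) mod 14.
9

(184 + 119) = 303
303 mod 14 = 9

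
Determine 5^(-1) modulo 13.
5^(-1) ≡ 8 (mod 13). Verification: 5 × 8 = 40 ≡ 1 (mod 13)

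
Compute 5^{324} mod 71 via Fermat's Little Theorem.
57

By Fermat's Little Theorem, a^(p-1) ≡ 1 (mod p) for prime p and gcd(a, p) = 1
Here p = 71, so 5^70 ≡ 1 (mod 71)
We can reduce the exponent: 324 mod 70 = 44
So 5^324 ≡ 5^44 (mod 71)
Computing: 5^44 mod 71 = 57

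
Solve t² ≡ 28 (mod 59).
The square roots of 28 mod 59 are 21 and 38. Verify: 21² = 441 ≡ 28 (mod 59)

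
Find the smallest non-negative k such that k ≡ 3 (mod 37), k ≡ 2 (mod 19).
40

Using the Chinese Remainder Theorem:
M = product of moduli = 703
For equation 1: M_1 = 19, 19 ≡ 19 (mod 37), inverse of 19 mod 37 is 2 (check: 19 × 2 = 38 ≡ 1 (mod 37))
For equation 2: M_2 = 37, 37 ≡ 18 (mod 19), inverse of 37 mod 19 is 18 (check: 18 × 18 = 324 ≡ 1 (mod 19))
Combine: k ≡ Σ r_i×M_i×(M_i⁻¹ mod m_i) = 3×19×2 + 2×37×18 = 114 + 1332 = 1446
1446 mod 703 = 40
k ≡ 40 (mod 703)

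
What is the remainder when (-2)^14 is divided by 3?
Using Fermat: (-2)^{2} ≡ 1 (mod 3). 14 ≡ 0 (mod 2). So (-2)^{14} ≡ (-2)^{0} ≡ 1 (mod 3)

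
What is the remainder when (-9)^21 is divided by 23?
Using repeated squaring. (-9) ≡ 14 (mod 23). 21 = 16 + 4 + 1 (binary 10101). Repeated squaring mod 23: 14^1 ≡ 14; 14^2 ≡ 14² = 196 ≡ 12; 14^4 ≡ 12² = 144 ≡ 6; 14^8 ≡ 6² = 36 ≡ 13; 14^16 ≡ 13² = 169 ≡ 8. Multiply: (-9)^21 ≡ 14^16 × 14^4 × 14^1 ≡ 8 × 6 × 14 (mod 23): 8 × 6 = 48 ≡ 2; 2 × 14 = 28 ≡ 5. So (-9)^21 ≡ 5 (mod 23).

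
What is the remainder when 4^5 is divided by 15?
5 = 4 + 1 (binary 101). Repeated squaring mod 15: 4^1 ≡ 4; 4^2 ≡ 4² = 16 ≡ 1; 4^4 ≡ 1² = 1 ≡ 1. Multiply: 4^5 = 4^4 × 4^1 ≡ 1 × 4 (mod 15): 1 × 4 = 4 ≡ 4. So 4^5 ≡ 4 (mod 15).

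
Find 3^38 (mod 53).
Using repeated squaring. 38 = 32 + 4 + 2 (binary 100110). Repeated squaring mod 53: 3^1 ≡ 3; 3^2 ≡ 3² = 9 ≡ 9; 3^4 ≡ 9² = 81 ≡ 28; 3^8 ≡ 28² = 784 ≡ 42; 3^16 ≡ 42² = 1764 ≡ 15; 3^32 ≡ 15² = 225 ≡ 13. Multiply: 3^38 = 3^32 × 3^4 × 3^2 ≡ 13 × 28 × 9 (mod 53): 13 × 28 = 364 ≡ 46; 46 × 9 = 414 ≡ 43. So 3^38 ≡ 43 (mod 53).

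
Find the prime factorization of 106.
2 × 53

Divide by primes starting from smallest:
106 ÷ 2 = 53
53 ÷ 53 = 1

106 = 2 × 53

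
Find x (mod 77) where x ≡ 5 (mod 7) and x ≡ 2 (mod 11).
M = 7 × 11 = 77. M₁ = 11, y₁ ≡ 2 (mod 7). M₂ = 7, y₂ ≡ 8 (mod 11). x = 5×11×2 + 2×7×8 ≡ 68 (mod 77)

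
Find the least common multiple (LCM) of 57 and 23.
1311

First find GCD(57, 23) using the Euclidean algorithm:
57 = 2 × 23 + 11
23 = 2 × 11 + 1
11 = 11 × 1 + 0
GCD(57, 23) = 1

LCM formula: LCM(a, b) = (a × b) / GCD(a, b)
LCM(57, 23) = (57 × 23) / 1
LCM(57, 23) = 1311 / 1
LCM(57, 23) = 1311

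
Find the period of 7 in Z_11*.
Powers of 7 mod 11: 7^1≡7, 7^2≡5, 7^3≡2, 7^4≡3, 7^5≡10, 7^6≡4, 7^7≡6, 7^8≡9, 7^9≡8, 7^10≡1. Order = 10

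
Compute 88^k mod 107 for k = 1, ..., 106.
g^1, g^2, ..., g^{106} mod 107: {88, 40, 96, 102, 95, 14, 55, 25, 60, 37, 46, 89, 21, 29, 91, 90, 2, 69, 80, 85, 97, 83, 28, 3, 50, 13, 74, 92, 71, 42, 58, 75, 73, 4, 31, 53, 63, 87, 59, 56, 6, 100, 26, 41, 77, 35, 84, 9, 43, 39, 8, 62, 106, 19, 67, 11, 5, 12, 93, 52, 82, 47, 70, 61, 18, 86, 78, 16, 17, 105, 38, 27, 22, 10, 24, 79, 104, 57, 94, 33, 15, 36, 65, 49, 32, 34, 103, 76, 54, 44, 20, 48, 51, 101, 7, 81, 66, 30, 72, 23, 98, 64, 68, 99, 45, 1}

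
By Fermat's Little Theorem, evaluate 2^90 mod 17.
By Fermat: 2^{16} ≡ 1 (mod 17). 90 = 5×16 + 10. So 2^{90} ≡ 2^{10} ≡ 4 (mod 17)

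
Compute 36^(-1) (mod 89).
47

Using Extended Euclidean Algorithm:
gcd(36, 89) = 1
Bezout coefficients: 36 × -42 + 89 × 17 = 1
So 36 × -42 ≡ 1 (mod 89)
The inverse is -42 mod 89 = 47
Verification: 36 × 47 = 1692 = 19 × 89 + 1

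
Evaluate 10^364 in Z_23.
Using Fermat: 10^{22} ≡ 1 (mod 23). 364 ≡ 12 (mod 22). So 10^{364} ≡ 10^{12} ≡ 13 (mod 23)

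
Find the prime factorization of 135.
3^3 × 5

Divide by primes starting from smallest:
135 ÷ 3 = 45
45 ÷ 3 = 15
15 ÷ 3 = 5
5 ÷ 5 = 1

135 = 3^3 × 5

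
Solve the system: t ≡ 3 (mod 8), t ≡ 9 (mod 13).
M = 8 × 13 = 104. M₁ = 13, y₁ ≡ 5 (mod 8). M₂ = 8, y₂ ≡ 5 (mod 13). t = 3×13×5 + 9×8×5 ≡ 35 (mod 104)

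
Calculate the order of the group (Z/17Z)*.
16

Prime factorization: 17 = 17
Using the formula φ(n) = n × Π(1 - 1/p) for each prime factor p:
φ(17) = 17 × (1 - 1/17)
φ(17) = 16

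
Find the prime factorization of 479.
479

Divide by primes starting from smallest:
479 ÷ 479 = 1

479 = 479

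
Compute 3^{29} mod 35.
33

Using successive squaring:
Binary expansion of 29: 11101
Powers of 3 mod 35 (each is the square of the previous):
  3^1 ≡ 3 (mod 35)
  3^2 ≡ 3² = 9 ≡ 9 (mod 35)
  3^4 ≡ 9² = 81 ≡ 11 (mod 35)
  3^8 ≡ 11² = 121 ≡ 16 (mod 35)
  3^16 ≡ 16² = 256 ≡ 11 (mod 35)
29 = 16 + 8 + 4 + 1, so 3^29 = 3^16 × 3^8 × 3^4 × 3^1 ≡ 11 × 16 × 11 × 3 (mod 35)
Multiplying step by step:
  11 × 16 = 176 ≡ 1 (mod 35)
  1 × 11 = 11 ≡ 11 (mod 35)
  11 × 3 = 33 ≡ 33 (mod 35)
Result: 3^29 ≡ 33 (mod 35)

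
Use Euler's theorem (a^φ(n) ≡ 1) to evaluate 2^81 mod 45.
By Euler: 2^{24} ≡ 1 (mod 45) since gcd(2, 45) = 1. 81 = 3×24 + 9. So 2^{81} ≡ 2^{9} ≡ 17 (mod 45)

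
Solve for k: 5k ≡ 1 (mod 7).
3

Since gcd(5, 7) = 1 divides 1, a solution exists.
Multiply both sides by the inverse of 5 mod 7:
  5^(-1) mod 7 = 3
  x ≡ 3 × 1 ≡ 3 ≡ 3 (mod 7)
Verification: 5 × 3 = 15 = 2 × 7 + 1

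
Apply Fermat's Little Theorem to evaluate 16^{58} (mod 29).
24

By Fermat's Little Theorem, a^(p-1) ≡ 1 (mod p) for prime p and gcd(a, p) = 1
Here p = 29, so 16^28 ≡ 1 (mod 29)
We can reduce the exponent: 58 mod 28 = 2
So 16^58 ≡ 16^2 (mod 29)
Computing: 16^2 mod 29 = 24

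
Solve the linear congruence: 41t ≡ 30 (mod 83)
23

Since gcd(41, 83) = 1 divides 30, a solution exists.
Multiply both sides by the inverse of 41 mod 83:
  41^(-1) mod 83 = 81
  x ≡ 81 × 30 ≡ 2430 ≡ 23 (mod 83)
Verification: 41 × 23 = 943 = 11 × 83 + 30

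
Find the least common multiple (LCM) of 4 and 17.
68

First find GCD(4, 17) using the Euclidean algorithm:
4 = 0 × 17 + 4
17 = 4 × 4 + 1
4 = 4 × 1 + 0
GCD(4, 17) = 1

LCM formula: LCM(a, b) = (a × b) / GCD(a, b)
LCM(4, 17) = (4 × 17) / 1
LCM(4, 17) = 68 / 1
LCM(4, 17) = 68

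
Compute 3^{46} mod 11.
3

Using successive squaring:
Binary expansion of 46: 101110
Powers of 3 mod 11 (each is the square of the previous):
  3^1 ≡ 3 (mod 11)
  3^2 ≡ 3² = 9 ≡ 9 (mod 11)
  3^4 ≡ 9² = 81 ≡ 4 (mod 11)
  3^8 ≡ 4² = 16 ≡ 5 (mod 11)
  3^16 ≡ 5² = 25 ≡ 3 (mod 11)
  3^32 ≡ 3² = 9 ≡ 9 (mod 11)
46 = 32 + 8 + 4 + 2, so 3^46 = 3^32 × 3^8 × 3^4 × 3^2 ≡ 9 × 5 × 4 × 9 (mod 11)
Multiplying step by step:
  9 × 5 = 45 ≡ 1 (mod 11)
  1 × 4 = 4 ≡ 4 (mod 11)
  4 × 9 = 36 ≡ 3 (mod 11)
Result: 3^46 ≡ 3 (mod 11)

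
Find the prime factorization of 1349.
19 × 71

Divide by primes starting from smallest:
1349 ÷ 19 = 71
71 ÷ 71 = 1

1349 = 19 × 71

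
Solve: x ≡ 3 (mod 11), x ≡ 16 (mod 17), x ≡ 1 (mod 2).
M = 11 × 17 × 2 = 374. M₁ = 34, y₁ ≡ 1 (mod 11). M₂ = 22, y₂ ≡ 7 (mod 17). M₃ = 187, y₃ ≡ 1 (mod 2). x = 3×34×1 + 16×22×7 + 1×187×1 ≡ 135 (mod 374)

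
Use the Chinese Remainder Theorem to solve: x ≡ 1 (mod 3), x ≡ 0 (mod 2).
M = 3 × 2 = 6. M₁ = 2, y₁ ≡ 2 (mod 3). M₂ = 3, y₂ ≡ 1 (mod 2). x = 1×2×2 + 0×3×1 ≡ 4 (mod 6)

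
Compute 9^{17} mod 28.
25

Using successive squaring:
Binary expansion of 17: 10001
Powers of 9 mod 28 (each is the square of the previous):
  9^1 ≡ 9 (mod 28)
  9^2 ≡ 9² = 81 ≡ 25 (mod 28)
  9^4 ≡ 25² = 625 ≡ 9 (mod 28)
  9^8 ≡ 9² = 81 ≡ 25 (mod 28)
  9^16 ≡ 25² = 625 ≡ 9 (mod 28)
17 = 16 + 1, so 9^17 = 9^16 × 9^1 ≡ 9 × 9 (mod 28)
Multiplying step by step:
  9 × 9 = 81 ≡ 25 (mod 28)
Result: 9^17 ≡ 25 (mod 28)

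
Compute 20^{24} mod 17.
16

Using successive squaring:
Binary expansion of 24: 11000
Powers of 20 mod 17 (each is the square of the previous):
  20^1 ≡ 3 (mod 17)
  20^2 ≡ 3² = 9 ≡ 9 (mod 17)
  20^4 ≡ 9² = 81 ≡ 13 (mod 17)
  20^8 ≡ 13² = 169 ≡ 16 (mod 17)
  20^16 ≡ 16² = 256 ≡ 1 (mod 17)
24 = 16 + 8, so 20^24 = 20^16 × 20^8 ≡ 1 × 16 (mod 17)
Multiplying step by step:
  1 × 16 = 16 ≡ 16 (mod 17)
Result: 20^24 ≡ 16 (mod 17)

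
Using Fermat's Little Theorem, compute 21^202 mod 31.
By Fermat: 21^{30} ≡ 1 (mod 31). 202 = 6×30 + 22. So 21^{202} ≡ 21^{22} ≡ 20 (mod 31)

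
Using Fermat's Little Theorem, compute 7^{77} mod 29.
1

By Fermat's Little Theorem, a^(p-1) ≡ 1 (mod p) for prime p and gcd(a, p) = 1
Here p = 29, so 7^28 ≡ 1 (mod 29)
We can reduce the exponent: 77 mod 28 = 21
So 7^77 ≡ 7^21 (mod 29)
Computing: 7^21 mod 29 = 1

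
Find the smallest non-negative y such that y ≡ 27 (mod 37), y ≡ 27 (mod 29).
27

Using the Chinese Remainder Theorem:
M = product of moduli = 1073
For equation 1: M_1 = 29, 29 ≡ 29 (mod 37), inverse of 29 mod 37 is 23 (check: 29 × 23 = 667 ≡ 1 (mod 37))
For equation 2: M_2 = 37, 37 ≡ 8 (mod 29), inverse of 37 mod 29 is 11 (check: 8 × 11 = 88 ≡ 1 (mod 29))
Combine: y ≡ Σ r_i×M_i×(M_i⁻¹ mod m_i) = 27×29×23 + 27×37×11 = 18009 + 10989 = 28998
28998 mod 1073 = 27
y ≡ 27 (mod 1073)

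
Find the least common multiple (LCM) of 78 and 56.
2184

First find GCD(78, 56) using the Euclidean algorithm:
78 = 1 × 56 + 22
56 = 2 × 22 + 12
22 = 1 × 12 + 10
12 = 1 × 10 + 2
10 = 5 × 2 + 0
GCD(78, 56) = 2

LCM formula: LCM(a, b) = (a × b) / GCD(a, b)
LCM(78, 56) = (78 × 56) / 2
LCM(78, 56) = 4368 / 2
LCM(78, 56) = 2184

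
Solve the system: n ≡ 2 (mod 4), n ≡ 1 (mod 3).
M = 4 × 3 = 12. M₁ = 3, y₁ ≡ 3 (mod 4). M₂ = 4, y₂ ≡ 1 (mod 3). n = 2×3×3 + 1×4×1 ≡ 10 (mod 12)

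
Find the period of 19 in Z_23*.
Powers of 19 mod 23: 19^1≡19, 19^2≡16, 19^3≡5, 19^4≡3, 19^5≡11, 19^6≡2, 19^7≡15, 19^8≡9, 19^9≡10, 19^10≡6, 19^11≡22, 19^12≡4, 19^13≡7, 19^14≡18, 19^15≡20, 19^16≡12, 19^17≡21, 19^18≡8, 19^19≡14, 19^20≡13, 19^21≡17, 19^22≡1. Order = 22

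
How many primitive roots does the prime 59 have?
Number of primitive roots mod 59 = φ(58) = 28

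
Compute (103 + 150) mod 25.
3

(103 + 150) = 253
253 mod 25 = 3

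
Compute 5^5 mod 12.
5 = 4 + 1 (binary 101). Repeated squaring mod 12: 5^1 ≡ 5; 5^2 ≡ 5² = 25 ≡ 1; 5^4 ≡ 1² = 1 ≡ 1. Multiply: 5^5 = 5^4 × 5^1 ≡ 1 × 5 (mod 12): 1 × 5 = 5 ≡ 5. So 5^5 ≡ 5 (mod 12).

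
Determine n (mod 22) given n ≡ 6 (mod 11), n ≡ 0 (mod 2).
6

Using the Chinese Remainder Theorem:
M = product of moduli = 22
For equation 1: M_1 = 2, 2 ≡ 2 (mod 11), inverse of 2 mod 11 is 6 (check: 2 × 6 = 12 ≡ 1 (mod 11))
For equation 2: M_2 = 11, 11 ≡ 1 (mod 2), inverse of 11 mod 2 is 1 (check: 1 × 1 = 1 ≡ 1 (mod 2))
Combine: n ≡ Σ r_i×M_i×(M_i⁻¹ mod m_i) = 6×2×6 + 0×11×1 = 72 + 0 = 72
72 mod 22 = 6
n ≡ 6 (mod 22)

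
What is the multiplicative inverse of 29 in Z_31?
15

Using Extended Euclidean Algorithm:
gcd(29, 31) = 1
Bezout coefficients: 29 × 15 + 31 × -14 = 1
So 29 × 15 ≡ 1 (mod 31)
The inverse is 15 mod 31 = 15
Verification: 29 × 15 = 435 = 14 × 31 + 1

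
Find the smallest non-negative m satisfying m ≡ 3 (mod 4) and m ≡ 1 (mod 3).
M = 4 × 3 = 12. M₁ = 3, y₁ ≡ 3 (mod 4). M₂ = 4, y₂ ≡ 1 (mod 3). m = 3×3×3 + 1×4×1 ≡ 7 (mod 12)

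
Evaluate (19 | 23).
(19/23) = 19^{11} mod 23 = -1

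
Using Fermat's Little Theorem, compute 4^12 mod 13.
By Fermat's Little Theorem, 4^{12} ≡ 1 (mod 13) since 13 is prime and gcd(4, 13) = 1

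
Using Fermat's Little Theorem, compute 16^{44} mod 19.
6

By Fermat's Little Theorem, a^(p-1) ≡ 1 (mod p) for prime p and gcd(a, p) = 1
Here p = 19, so 16^18 ≡ 1 (mod 19)
We can reduce the exponent: 44 mod 18 = 8
So 16^44 ≡ 16^8 (mod 19)
Computing: 16^8 mod 19 = 6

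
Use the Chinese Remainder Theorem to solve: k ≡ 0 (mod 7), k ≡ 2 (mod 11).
M = 7 × 11 = 77. M₁ = 11, y₁ ≡ 2 (mod 7). M₂ = 7, y₂ ≡ 8 (mod 11). k = 0×11×2 + 2×7×8 ≡ 35 (mod 77)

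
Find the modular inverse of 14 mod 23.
14^(-1) ≡ 5 (mod 23). Verification: 14 × 5 = 70 ≡ 1 (mod 23)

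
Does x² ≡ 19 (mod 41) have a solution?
By Euler's criterion: 19^{20} ≡ 40 (mod 41). Since this equals -1 (≡ 40), 19 is not a QR.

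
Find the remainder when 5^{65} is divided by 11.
By Fermat: 5^{10} ≡ 1 (mod 11). 65 = 6×10 + 5. So 5^{65} ≡ 5^{5} ≡ 1 (mod 11)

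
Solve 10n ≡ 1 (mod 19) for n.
2

Using Extended Euclidean Algorithm:
gcd(10, 19) = 1
Bezout coefficients: 10 × 2 + 19 × -1 = 1
So 10 × 2 ≡ 1 (mod 19)
The inverse is 2 mod 19 = 2
Verification: 10 × 2 = 20 = 1 × 19 + 1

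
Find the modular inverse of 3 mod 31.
3^(-1) ≡ 21 (mod 31). Verification: 3 × 21 = 63 ≡ 1 (mod 31)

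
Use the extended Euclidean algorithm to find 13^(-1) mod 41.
Extended GCD: 13(19) + 41(-6) = 1. So 13^(-1) ≡ 19 ≡ 19 (mod 41). Verify: 13 × 19 = 247 ≡ 1 (mod 41)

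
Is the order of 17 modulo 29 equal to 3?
No, the actual order is 4, not 3.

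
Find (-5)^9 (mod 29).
(-5) ≡ 24 (mod 29). 9 = 8 + 1 (binary 1001). Repeated squaring mod 29: 24^1 ≡ 24; 24^2 ≡ 24² = 576 ≡ 25; 24^4 ≡ 25² = 625 ≡ 16; 24^8 ≡ 16² = 256 ≡ 24. Multiply: (-5)^9 ≡ 24^8 × 24^1 ≡ 24 × 24 (mod 29): 24 × 24 = 576 ≡ 25. So (-5)^9 ≡ 25 (mod 29).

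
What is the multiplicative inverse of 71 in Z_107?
104

Using Extended Euclidean Algorithm:
gcd(71, 107) = 1
Bezout coefficients: 71 × -3 + 107 × 2 = 1
So 71 × -3 ≡ 1 (mod 107)
The inverse is -3 mod 107 = 104
Verification: 71 × 104 = 7384 = 69 × 107 + 1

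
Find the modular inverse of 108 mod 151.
108^(-1) ≡ 7 (mod 151). Verification: 108 × 7 = 756 ≡ 1 (mod 151)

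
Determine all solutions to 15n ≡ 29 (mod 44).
43

Since gcd(15, 44) = 1 divides 29, a solution exists.
Multiply both sides by the inverse of 15 mod 44:
  15^(-1) mod 44 = 3
  x ≡ 3 × 29 ≡ 87 ≡ 43 (mod 44)
Verification: 15 × 43 = 645 = 14 × 44 + 29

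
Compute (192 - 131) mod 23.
15

(192 - 131) = 61
61 mod 23 = 15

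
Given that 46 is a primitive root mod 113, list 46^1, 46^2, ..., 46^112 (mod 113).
g^1, g^2, ..., g^{112} mod 113: {46, 82, 43, 57, 23, 41, 78, 85, 68, 77, 39, 99, 34, 95, 76, 106, 17, 104, 38, 53, 65, 52, 19, 83, 89, 26, 66, 98, 101, 13, 33, 49, 107, 63, 73, 81, 110, 88, 93, 97, 55, 44, 103, 105, 84, 22, 108, 109, 42, 11, 54, 111, 21, 62, 27, 112, 67, 31, 70, 56, 90, 72, 35, 28, 45, 36, 74, 14, 79, 18, 37, 7, 96, 9, 75, 60, 48, 61, 94, 30, 24, 87, 47, 15, 12, 100, 80, 64, 6, 50, 40, 32, 3, 25, 20, 16, 58, 69, 10, 8, 29, 91, 5, 4, 71, 102, 59, 2, 92, 51, 86, 1}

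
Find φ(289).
272

Prime factorization: 289 = 17^2
Using the formula φ(n) = n × Π(1 - 1/p) for each prime factor p:
φ(289) = 289 × (1 - 1/17)
φ(289) = 272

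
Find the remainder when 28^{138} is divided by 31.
By Fermat: 28^{30} ≡ 1 (mod 31). 138 = 4×30 + 18. So 28^{138} ≡ 28^{18} ≡ 4 (mod 31)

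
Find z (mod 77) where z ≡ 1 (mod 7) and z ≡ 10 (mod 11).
M = 7 × 11 = 77. M₁ = 11, y₁ ≡ 2 (mod 7). M₂ = 7, y₂ ≡ 8 (mod 11). z = 1×11×2 + 10×7×8 ≡ 43 (mod 77)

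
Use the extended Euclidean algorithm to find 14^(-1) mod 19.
Extended GCD: 14(-4) + 19(3) = 1. So 14^(-1) ≡ 15 ≡ 15 (mod 19). Verify: 14 × 15 = 210 ≡ 1 (mod 19)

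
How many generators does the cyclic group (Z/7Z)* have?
2

The number of primitive roots modulo p is φ(p-1) = φ(6)
φ(6) = 2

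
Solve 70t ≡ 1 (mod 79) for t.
35

Using Extended Euclidean Algorithm:
gcd(70, 79) = 1
Bezout coefficients: 70 × 35 + 79 × -31 = 1
So 70 × 35 ≡ 1 (mod 79)
The inverse is 35 mod 79 = 35
Verification: 70 × 35 = 2450 = 31 × 79 + 1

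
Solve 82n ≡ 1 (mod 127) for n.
82^(-1) ≡ 79 (mod 127). Verification: 82 × 79 = 6478 ≡ 1 (mod 127)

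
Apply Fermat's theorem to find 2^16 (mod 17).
By Fermat's Little Theorem, 2^{16} ≡ 1 (mod 17) since 17 is prime and gcd(2, 17) = 1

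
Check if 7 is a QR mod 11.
By Euler's criterion: 7^{5} ≡ 10 (mod 11). Since this equals -1 (≡ 10), 7 is not a QR.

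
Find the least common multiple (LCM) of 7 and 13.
91

First find GCD(7, 13) using the Euclidean algorithm:
7 = 0 × 13 + 7
13 = 1 × 7 + 6
7 = 1 × 6 + 1
6 = 6 × 1 + 0
GCD(7, 13) = 1

LCM formula: LCM(a, b) = (a × b) / GCD(a, b)
LCM(7, 13) = (7 × 13) / 1
LCM(7, 13) = 91 / 1
LCM(7, 13) = 91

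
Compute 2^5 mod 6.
5 = 4 + 1 (binary 101). Repeated squaring mod 6: 2^1 ≡ 2; 2^2 ≡ 2² = 4 ≡ 4; 2^4 ≡ 4² = 16 ≡ 4. Multiply: 2^5 = 2^4 × 2^1 ≡ 4 × 2 (mod 6): 4 × 2 = 8 ≡ 2. So 2^5 ≡ 2 (mod 6).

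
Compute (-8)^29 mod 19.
Using Fermat: (-8)^{18} ≡ 1 (mod 19). 29 ≡ 11 (mod 18). So (-8)^{29} ≡ (-8)^{11} ≡ 7 (mod 19)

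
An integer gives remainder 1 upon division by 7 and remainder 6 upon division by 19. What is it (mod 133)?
M = 7 × 19 = 133. M₁ = 19, y₁ ≡ 3 (mod 7). M₂ = 7, y₂ ≡ 11 (mod 19). x = 1×19×3 + 6×7×11 ≡ 120 (mod 133). The smallest positive such number is 120.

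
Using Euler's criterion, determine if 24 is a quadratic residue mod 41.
By Euler's criterion: 24^{20} ≡ 40 (mod 41). Since this equals -1 (≡ 40), 24 is not a QR.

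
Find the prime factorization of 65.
5 × 13

Divide by primes starting from smallest:
65 ÷ 5 = 13
13 ÷ 13 = 1

65 = 5 × 13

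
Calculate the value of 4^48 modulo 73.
Using repeated squaring. 48 = 32 + 16 (binary 110000). Repeated squaring mod 73: 4^1 ≡ 4; 4^2 ≡ 4² = 16 ≡ 16; 4^4 ≡ 16² = 256 ≡ 37; 4^8 ≡ 37² = 1369 ≡ 55; 4^16 ≡ 55² = 3025 ≡ 32; 4^32 ≡ 32² = 1024 ≡ 2. Multiply: 4^48 = 4^32 × 4^16 ≡ 2 × 32 (mod 73): 2 × 32 = 64 ≡ 64. So 4^48 ≡ 64 (mod 73).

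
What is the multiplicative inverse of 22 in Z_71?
42

Using Extended Euclidean Algorithm:
gcd(22, 71) = 1
Bezout coefficients: 22 × -29 + 71 × 9 = 1
So 22 × -29 ≡ 1 (mod 71)
The inverse is -29 mod 71 = 42
Verification: 22 × 42 = 924 = 13 × 71 + 1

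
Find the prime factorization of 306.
2 × 3^2 × 17

Divide by primes starting from smallest:
306 ÷ 2 = 153
153 ÷ 3 = 51
51 ÷ 3 = 17
17 ÷ 17 = 1

306 = 2 × 3^2 × 17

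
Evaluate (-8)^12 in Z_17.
Using repeated squaring. (-8) ≡ 9 (mod 17). 12 = 8 + 4 (binary 1100). Repeated squaring mod 17: 9^1 ≡ 9; 9^2 ≡ 9² = 81 ≡ 13; 9^4 ≡ 13² = 169 ≡ 16; 9^8 ≡ 16² = 256 ≡ 1. Multiply: (-8)^12 ≡ 9^8 × 9^4 ≡ 1 × 16 (mod 17): 1 × 16 = 16 ≡ 16. So (-8)^12 ≡ 16 (mod 17).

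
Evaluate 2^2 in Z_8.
2 = 2 (binary 10). Repeated squaring mod 8: 2^1 ≡ 2; 2^2 ≡ 2² = 4 ≡ 4. So 2^2 ≡ 4 (mod 8).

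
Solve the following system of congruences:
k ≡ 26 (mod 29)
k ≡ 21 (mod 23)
113

Using the Chinese Remainder Theorem:
M = product of moduli = 667
For equation 1: M_1 = 23, 23 ≡ 23 (mod 29), inverse of 23 mod 29 is 24 (check: 23 × 24 = 552 ≡ 1 (mod 29))
For equation 2: M_2 = 29, 29 ≡ 6 (mod 23), inverse of 29 mod 23 is 4 (check: 6 × 4 = 24 ≡ 1 (mod 23))
Combine: k ≡ Σ r_i×M_i×(M_i⁻¹ mod m_i) = 26×23×24 + 21×29×4 = 14352 + 2436 = 16788
16788 mod 667 = 113
k ≡ 113 (mod 667)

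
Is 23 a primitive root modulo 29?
p - 1 = 28 has prime divisors 2, 7. Check 23^(28/q) mod 29 for each: 23^(28/2) = 23^14 ≡ 1, 23^(28/7) = 23^4 ≡ 20 (mod 29). Since 23^14 ≡ 1 (mod 29), the order of 23 divides 14 (in fact the order is 7) ≠ 28, so it is not a primitive root.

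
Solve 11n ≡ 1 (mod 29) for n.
8

Using Extended Euclidean Algorithm:
gcd(11, 29) = 1
Bezout coefficients: 11 × 8 + 29 × -3 = 1
So 11 × 8 ≡ 1 (mod 29)
The inverse is 8 mod 29 = 8
Verification: 11 × 8 = 88 = 3 × 29 + 1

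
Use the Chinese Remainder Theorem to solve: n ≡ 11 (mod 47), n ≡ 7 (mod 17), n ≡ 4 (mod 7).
1656

Using the Chinese Remainder Theorem:
M = product of moduli = 5593
For equation 1: M_1 = 119, 119 ≡ 25 (mod 47), inverse of 119 mod 47 is 32 (check: 25 × 32 = 800 ≡ 1 (mod 47))
For equation 2: M_2 = 329, 329 ≡ 6 (mod 17), inverse of 329 mod 17 is 3 (check: 6 × 3 = 18 ≡ 1 (mod 17))
For equation 3: M_3 = 799, 799 ≡ 1 (mod 7), inverse of 799 mod 7 is 1 (check: 1 × 1 = 1 ≡ 1 (mod 7))
Combine: n ≡ Σ r_i×M_i×(M_i⁻¹ mod m_i) = 11×119×32 + 7×329×3 + 4×799×1 = 41888 + 6909 + 3196 = 51993
51993 mod 5593 = 1656
n ≡ 1656 (mod 5593)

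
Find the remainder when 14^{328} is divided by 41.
By Fermat: 14^{40} ≡ 1 (mod 41). 328 = 8×40 + 8. So 14^{328} ≡ 14^{8} ≡ 1 (mod 41)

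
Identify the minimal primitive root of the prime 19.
p - 1 = 18 has prime divisors 2, 3. h is a primitive root mod 19 iff h^(18/q) ≢ 1 (mod 19) for each such q.
h = 2: 2^9 ≡ 18, 2^6 ≡ 7 (mod 19); none is 1, so 2 has order 18 and is a primitive root.
The smallest primitive root mod 19 is g = 2.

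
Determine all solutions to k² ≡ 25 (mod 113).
The square roots of 25 mod 113 are 108 and 5. Verify: 108² = 11664 ≡ 25 (mod 113)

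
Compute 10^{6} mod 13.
1

Using successive squaring:
Binary expansion of 6: 110
Powers of 10 mod 13 (each is the square of the previous):
  10^1 ≡ 10 (mod 13)
  10^2 ≡ 10² = 100 ≡ 9 (mod 13)
  10^4 ≡ 9² = 81 ≡ 3 (mod 13)
6 = 4 + 2, so 10^6 = 10^4 × 10^2 ≡ 3 × 9 (mod 13)
Multiplying step by step:
  3 × 9 = 27 ≡ 1 (mod 13)
Result: 10^6 ≡ 1 (mod 13)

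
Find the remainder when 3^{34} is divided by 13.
By Fermat: 3^{12} ≡ 1 (mod 13). 34 = 2×12 + 10. So 3^{34} ≡ 3^{10} ≡ 3 (mod 13)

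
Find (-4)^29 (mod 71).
Using repeated squaring. (-4) ≡ 67 (mod 71). 29 = 16 + 8 + 4 + 1 (binary 11101). Repeated squaring mod 71: 67^1 ≡ 67; 67^2 ≡ 67² = 4489 ≡ 16; 67^4 ≡ 16² = 256 ≡ 43; 67^8 ≡ 43² = 1849 ≡ 3; 67^16 ≡ 3² = 9 ≡ 9. Multiply: (-4)^29 ≡ 67^16 × 67^8 × 67^4 × 67^1 ≡ 9 × 3 × 43 × 67 (mod 71): 9 × 3 = 27 ≡ 27; 27 × 43 = 1161 ≡ 25; 25 × 67 = 1675 ≡ 42. So (-4)^29 ≡ 42 (mod 71).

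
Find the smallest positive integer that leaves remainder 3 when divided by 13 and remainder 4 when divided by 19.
M = 13 × 19 = 247. M₁ = 19, y₁ ≡ 11 (mod 13). M₂ = 13, y₂ ≡ 3 (mod 19). z = 3×19×11 + 4×13×3 ≡ 42 (mod 247). The smallest positive such number is 42.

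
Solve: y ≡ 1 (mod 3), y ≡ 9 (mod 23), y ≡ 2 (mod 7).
M = 3 × 23 × 7 = 483. M₁ = 161, y₁ ≡ 2 (mod 3). M₂ = 21, y₂ ≡ 11 (mod 23). M₃ = 69, y₃ ≡ 6 (mod 7). y = 1×161×2 + 9×21×11 + 2×69×6 ≡ 331 (mod 483)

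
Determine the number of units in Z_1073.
1008

Prime factorization: 1073 = 29 × 37
Using the formula φ(n) = n × Π(1 - 1/p) for each prime factor p:
φ(1073) = 1073 × (1 - 1/29) × (1 - 1/37)
φ(1073) = 1008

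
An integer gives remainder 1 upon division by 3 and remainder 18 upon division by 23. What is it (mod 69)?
M = 3 × 23 = 69. M₁ = 23, y₁ ≡ 2 (mod 3). M₂ = 3, y₂ ≡ 8 (mod 23). t = 1×23×2 + 18×3×8 ≡ 64 (mod 69). The smallest positive such number is 64.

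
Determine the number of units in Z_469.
396

Prime factorization: 469 = 7 × 67
Using the formula φ(n) = n × Π(1 - 1/p) for each prime factor p:
φ(469) = 469 × (1 - 1/7) × (1 - 1/67)
φ(469) = 396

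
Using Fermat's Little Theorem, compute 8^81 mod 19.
By Fermat: 8^{18} ≡ 1 (mod 19). 81 = 4×18 + 9. So 8^{81} ≡ 8^{9} ≡ 18 (mod 19)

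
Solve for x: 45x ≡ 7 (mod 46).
39

Since gcd(45, 46) = 1 divides 7, a solution exists.
Multiply both sides by the inverse of 45 mod 46:
  45^(-1) mod 46 = 45
  x ≡ 45 × 7 ≡ 315 ≡ 39 (mod 46)
Verification: 45 × 39 = 1755 = 38 × 46 + 7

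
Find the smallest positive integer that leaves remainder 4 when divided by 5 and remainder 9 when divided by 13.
M = 5 × 13 = 65. M₁ = 13, y₁ ≡ 2 (mod 5). M₂ = 5, y₂ ≡ 8 (mod 13). n = 4×13×2 + 9×5×8 ≡ 9 (mod 65). The smallest positive such number is 9.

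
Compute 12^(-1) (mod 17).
10

Using Extended Euclidean Algorithm:
gcd(12, 17) = 1
Bezout coefficients: 12 × -7 + 17 × 5 = 1
So 12 × -7 ≡ 1 (mod 17)
The inverse is -7 mod 17 = 10
Verification: 12 × 10 = 120 = 7 × 17 + 1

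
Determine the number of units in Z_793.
720

Prime factorization: 793 = 13 × 61
Using the formula φ(n) = n × Π(1 - 1/p) for each prime factor p:
φ(793) = 793 × (1 - 1/13) × (1 - 1/61)
φ(793) = 720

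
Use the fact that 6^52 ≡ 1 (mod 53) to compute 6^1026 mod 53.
By Fermat: 6^{52} ≡ 1 (mod 53). 1026 ≡ 38 (mod 52). So 6^{1026} ≡ 6^{38} ≡ 44 (mod 53)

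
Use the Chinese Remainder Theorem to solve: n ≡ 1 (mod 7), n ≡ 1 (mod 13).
1

Using the Chinese Remainder Theorem:
M = product of moduli = 91
For equation 1: M_1 = 13, 13 ≡ 6 (mod 7), inverse of 13 mod 7 is 6 (check: 6 × 6 = 36 ≡ 1 (mod 7))
For equation 2: M_2 = 7, 7 ≡ 7 (mod 13), inverse of 7 mod 13 is 2 (check: 7 × 2 = 14 ≡ 1 (mod 13))
Combine: n ≡ Σ r_i×M_i×(M_i⁻¹ mod m_i) = 1×13×6 + 1×7×2 = 78 + 14 = 92
92 mod 91 = 1
n ≡ 1 (mod 91)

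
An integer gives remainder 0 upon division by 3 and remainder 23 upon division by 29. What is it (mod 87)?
M = 3 × 29 = 87. M₁ = 29, y₁ ≡ 2 (mod 3). M₂ = 3, y₂ ≡ 10 (mod 29). n = 0×29×2 + 23×3×10 ≡ 81 (mod 87). The smallest positive such number is 81.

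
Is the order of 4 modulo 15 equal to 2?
Yes, ord_15(4) = 2.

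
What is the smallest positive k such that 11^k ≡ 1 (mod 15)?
Powers of 11 mod 15: 11^1≡11, 11^2≡1. Order = 2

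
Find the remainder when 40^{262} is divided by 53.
By Fermat: 40^{52} ≡ 1 (mod 53). 262 = 5×52 + 2. So 40^{262} ≡ 40^{2} ≡ 10 (mod 53)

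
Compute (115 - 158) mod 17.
8

(115 - 158) = -43
-43 mod 17 = 8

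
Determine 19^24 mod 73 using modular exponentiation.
Using repeated squaring. 24 = 16 + 8 (binary 11000). Repeated squaring mod 73: 19^1 ≡ 19; 19^2 ≡ 19² = 361 ≡ 69; 19^4 ≡ 69² = 4761 ≡ 16; 19^8 ≡ 16² = 256 ≡ 37; 19^16 ≡ 37² = 1369 ≡ 55. Multiply: 19^24 = 19^16 × 19^8 ≡ 55 × 37 (mod 73): 55 × 37 = 2035 ≡ 64. So 19^24 ≡ 64 (mod 73).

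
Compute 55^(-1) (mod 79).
23

Using Extended Euclidean Algorithm:
gcd(55, 79) = 1
Bezout coefficients: 55 × 23 + 79 × -16 = 1
So 55 × 23 ≡ 1 (mod 79)
The inverse is 23 mod 79 = 23
Verification: 55 × 23 = 1265 = 16 × 79 + 1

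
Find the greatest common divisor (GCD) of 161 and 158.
1

Using the Euclidean algorithm:
161 = 1 × 158 + 3
158 = 52 × 3 + 2
3 = 1 × 2 + 1
2 = 2 × 1 + 0

GCD(161, 158) = 1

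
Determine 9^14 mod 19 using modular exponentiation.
Using repeated squaring. 14 = 8 + 4 + 2 (binary 1110). Repeated squaring mod 19: 9^1 ≡ 9; 9^2 ≡ 9² = 81 ≡ 5; 9^4 ≡ 5² = 25 ≡ 6; 9^8 ≡ 6² = 36 ≡ 17. Multiply: 9^14 = 9^8 × 9^4 × 9^2 ≡ 17 × 6 × 5 (mod 19): 17 × 6 = 102 ≡ 7; 7 × 5 = 35 ≡ 16. So 9^14 ≡ 16 (mod 19).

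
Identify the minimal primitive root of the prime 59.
p - 1 = 58 has prime divisors 2, 29. h is a primitive root mod 59 iff h^(58/q) ≢ 1 (mod 59) for each such q.
h = 2: 2^29 ≡ 58, 2^2 ≡ 4 (mod 59); none is 1, so 2 has order 58 and is a primitive root.
The smallest primitive root mod 59 is g = 2.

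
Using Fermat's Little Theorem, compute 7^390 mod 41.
By Fermat: 7^{40} ≡ 1 (mod 41). 390 ≡ 30 (mod 40). So 7^{390} ≡ 7^{30} ≡ 32 (mod 41)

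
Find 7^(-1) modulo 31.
9

Using Extended Euclidean Algorithm:
gcd(7, 31) = 1
Bezout coefficients: 7 × 9 + 31 × -2 = 1
So 7 × 9 ≡ 1 (mod 31)
The inverse is 9 mod 31 = 9
Verification: 7 × 9 = 63 = 2 × 31 + 1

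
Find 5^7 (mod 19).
7 = 4 + 2 + 1 (binary 111). Repeated squaring mod 19: 5^1 ≡ 5; 5^2 ≡ 5² = 25 ≡ 6; 5^4 ≡ 6² = 36 ≡ 17. Multiply: 5^7 = 5^4 × 5^2 × 5^1 ≡ 17 × 6 × 5 (mod 19): 17 × 6 = 102 ≡ 7; 7 × 5 = 35 ≡ 16. So 5^7 ≡ 16 (mod 19).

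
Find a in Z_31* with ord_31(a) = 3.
5 has order 3 mod 31 since 5^{3} ≡ 1 (mod 31) and no smaller power works.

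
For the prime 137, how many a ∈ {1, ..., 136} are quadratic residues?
For prime 137, there are (p-1)/2 = (137-1)/2 = 68 quadratic residues (excluding 0).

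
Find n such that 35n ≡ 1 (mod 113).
35^(-1) ≡ 42 (mod 113). Verification: 35 × 42 = 1470 ≡ 1 (mod 113)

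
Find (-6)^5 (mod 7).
(-6) ≡ 1 (mod 7). 5 = 4 + 1 (binary 101). Repeated squaring mod 7: 1^1 ≡ 1; 1^2 ≡ 1² = 1 ≡ 1; 1^4 ≡ 1² = 1 ≡ 1. Multiply: (-6)^5 ≡ 1^4 × 1^1 ≡ 1 × 1 (mod 7): 1 × 1 = 1 ≡ 1. So (-6)^5 ≡ 1 (mod 7).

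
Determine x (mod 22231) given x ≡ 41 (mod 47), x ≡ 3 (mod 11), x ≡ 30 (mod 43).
12543

Using the Chinese Remainder Theorem:
M = product of moduli = 22231
For equation 1: M_1 = 473, 473 ≡ 3 (mod 47), inverse of 473 mod 47 is 16 (check: 3 × 16 = 48 ≡ 1 (mod 47))
For equation 2: M_2 = 2021, 2021 ≡ 8 (mod 11), inverse of 2021 mod 11 is 7 (check: 8 × 7 = 56 ≡ 1 (mod 11))
For equation 3: M_3 = 517, 517 ≡ 1 (mod 43), inverse of 517 mod 43 is 1 (check: 1 × 1 = 1 ≡ 1 (mod 43))
Combine: x ≡ Σ r_i×M_i×(M_i⁻¹ mod m_i) = 41×473×16 + 3×2021×7 + 30×517×1 = 310288 + 42441 + 15510 = 368239
368239 mod 22231 = 12543
x ≡ 12543 (mod 22231)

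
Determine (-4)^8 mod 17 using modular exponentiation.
(-4) ≡ 13 (mod 17). 8 = 8 (binary 1000). Repeated squaring mod 17: 13^1 ≡ 13; 13^2 ≡ 13² = 169 ≡ 16; 13^4 ≡ 16² = 256 ≡ 1; 13^8 ≡ 1² = 1 ≡ 1. So (-4)^8 ≡ 1 (mod 17).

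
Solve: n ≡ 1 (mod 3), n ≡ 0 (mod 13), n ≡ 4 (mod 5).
M = 3 × 13 × 5 = 195. M₁ = 65, y₁ ≡ 2 (mod 3). M₂ = 15, y₂ ≡ 7 (mod 13). M₃ = 39, y₃ ≡ 4 (mod 5). n = 1×65×2 + 0×15×7 + 4×39×4 ≡ 169 (mod 195)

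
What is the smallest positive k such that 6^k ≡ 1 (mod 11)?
Powers of 6 mod 11: 6^1≡6, 6^2≡3, 6^3≡7, 6^4≡9, 6^5≡10, 6^6≡5, 6^7≡8, 6^8≡4, 6^9≡2, 6^10≡1. Order = 10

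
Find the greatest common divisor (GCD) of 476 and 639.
1

Using the Euclidean algorithm:
476 = 0 × 639 + 476
639 = 1 × 476 + 163
476 = 2 × 163 + 150
163 = 1 × 150 + 13
150 = 11 × 13 + 7
13 = 1 × 7 + 6
7 = 1 × 6 + 1
6 = 6 × 1 + 0

GCD(476, 639) = 1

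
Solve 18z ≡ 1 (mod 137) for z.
18^(-1) ≡ 99 (mod 137). Verification: 18 × 99 = 1782 ≡ 1 (mod 137)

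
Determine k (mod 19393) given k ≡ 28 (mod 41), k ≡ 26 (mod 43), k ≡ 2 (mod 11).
12410

Using the Chinese Remainder Theorem:
M = product of moduli = 19393
For equation 1: M_1 = 473, 473 ≡ 22 (mod 41), inverse of 473 mod 41 is 28 (check: 22 × 28 = 616 ≡ 1 (mod 41))
For equation 2: M_2 = 451, 451 ≡ 21 (mod 43), inverse of 451 mod 43 is 41 (check: 21 × 41 = 861 ≡ 1 (mod 43))
For equation 3: M_3 = 1763, 1763 ≡ 3 (mod 11), inverse of 1763 mod 11 is 4 (check: 3 × 4 = 12 ≡ 1 (mod 11))
Combine: k ≡ Σ r_i×M_i×(M_i⁻¹ mod m_i) = 28×473×28 + 26×451×41 + 2×1763×4 = 370832 + 480766 + 14104 = 865702
865702 mod 19393 = 12410
k ≡ 12410 (mod 19393)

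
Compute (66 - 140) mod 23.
18

(66 - 140) = -74
-74 mod 23 = 18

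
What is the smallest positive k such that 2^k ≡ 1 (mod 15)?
Powers of 2 mod 15: 2^1≡2, 2^2≡4, 2^3≡8, 2^4≡1. Order = 4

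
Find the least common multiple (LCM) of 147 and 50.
7350

First find GCD(147, 50) using the Euclidean algorithm:
147 = 2 × 50 + 47
50 = 1 × 47 + 3
47 = 15 × 3 + 2
3 = 1 × 2 + 1
2 = 2 × 1 + 0
GCD(147, 50) = 1

LCM formula: LCM(a, b) = (a × b) / GCD(a, b)
LCM(147, 50) = (147 × 50) / 1
LCM(147, 50) = 7350 / 1
LCM(147, 50) = 7350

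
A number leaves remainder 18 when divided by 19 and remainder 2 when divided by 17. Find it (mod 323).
M = 19 × 17 = 323. M₁ = 17, y₁ ≡ 9 (mod 19). M₂ = 19, y₂ ≡ 9 (mod 17). y = 18×17×9 + 2×19×9 ≡ 189 (mod 323)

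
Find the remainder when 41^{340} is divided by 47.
By Fermat: 41^{46} ≡ 1 (mod 47). 340 = 7×46 + 18. So 41^{340} ≡ 41^{18} ≡ 9 (mod 47)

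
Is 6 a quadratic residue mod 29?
By Euler's criterion: 6^{14} ≡ 1 (mod 29). Since this equals 1, 6 is a QR.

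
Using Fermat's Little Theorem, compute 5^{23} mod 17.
10

By Fermat's Little Theorem, a^(p-1) ≡ 1 (mod p) for prime p and gcd(a, p) = 1
Here p = 17, so 5^16 ≡ 1 (mod 17)
We can reduce the exponent: 23 mod 16 = 7
So 5^23 ≡ 5^7 (mod 17)
Computing: 5^7 mod 17 = 10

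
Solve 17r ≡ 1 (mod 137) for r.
17^(-1) ≡ 129 (mod 137). Verification: 17 × 129 = 2193 ≡ 1 (mod 137)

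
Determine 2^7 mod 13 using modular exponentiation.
7 = 4 + 2 + 1 (binary 111). Repeated squaring mod 13: 2^1 ≡ 2; 2^2 ≡ 2² = 4 ≡ 4; 2^4 ≡ 4² = 16 ≡ 3. Multiply: 2^7 = 2^4 × 2^2 × 2^1 ≡ 3 × 4 × 2 (mod 13): 3 × 4 = 12 ≡ 12; 12 × 2 = 24 ≡ 11. So 2^7 ≡ 11 (mod 13).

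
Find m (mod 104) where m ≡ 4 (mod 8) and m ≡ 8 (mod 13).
M = 8 × 13 = 104. M₁ = 13, y₁ ≡ 5 (mod 8). M₂ = 8, y₂ ≡ 5 (mod 13). m = 4×13×5 + 8×8×5 ≡ 60 (mod 104)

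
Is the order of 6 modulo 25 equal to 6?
No, the actual order is 5, not 6.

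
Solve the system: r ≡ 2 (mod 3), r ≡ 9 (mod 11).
M = 3 × 11 = 33. M₁ = 11, y₁ ≡ 2 (mod 3). M₂ = 3, y₂ ≡ 4 (mod 11). r = 2×11×2 + 9×3×4 ≡ 20 (mod 33)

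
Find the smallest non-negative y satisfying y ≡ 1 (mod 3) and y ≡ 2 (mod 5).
M = 3 × 5 = 15. M₁ = 5, y₁ ≡ 2 (mod 3). M₂ = 3, y₂ ≡ 2 (mod 5). y = 1×5×2 + 2×3×2 ≡ 7 (mod 15)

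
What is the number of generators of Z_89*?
Number of primitive roots mod 89 = φ(88) = 40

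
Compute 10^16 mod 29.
Using repeated squaring. 16 = 16 (binary 10000). Repeated squaring mod 29: 10^1 ≡ 10; 10^2 ≡ 10² = 100 ≡ 13; 10^4 ≡ 13² = 169 ≡ 24; 10^8 ≡ 24² = 576 ≡ 25; 10^16 ≡ 25² = 625 ≡ 16. So 10^16 ≡ 16 (mod 29).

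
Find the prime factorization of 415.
5 × 83

Divide by primes starting from smallest:
415 ÷ 5 = 83
83 ÷ 83 = 1

415 = 5 × 83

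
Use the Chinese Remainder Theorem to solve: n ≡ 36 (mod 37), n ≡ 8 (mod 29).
443

Using the Chinese Remainder Theorem:
M = product of moduli = 1073
For equation 1: M_1 = 29, 29 ≡ 29 (mod 37), inverse of 29 mod 37 is 23 (check: 29 × 23 = 667 ≡ 1 (mod 37))
For equation 2: M_2 = 37, 37 ≡ 8 (mod 29), inverse of 37 mod 29 is 11 (check: 8 × 11 = 88 ≡ 1 (mod 29))
Combine: n ≡ Σ r_i×M_i×(M_i⁻¹ mod m_i) = 36×29×23 + 8×37×11 = 24012 + 3256 = 27268
27268 mod 1073 = 443
n ≡ 443 (mod 1073)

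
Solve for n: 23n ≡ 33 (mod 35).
6

Since gcd(23, 35) = 1 divides 33, a solution exists.
Multiply both sides by the inverse of 23 mod 35:
  23^(-1) mod 35 = 32
  x ≡ 32 × 33 ≡ 1056 ≡ 6 (mod 35)
Verification: 23 × 6 = 138 = 3 × 35 + 33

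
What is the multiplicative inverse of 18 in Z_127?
18^(-1) ≡ 120 (mod 127). Verification: 18 × 120 = 2160 ≡ 1 (mod 127)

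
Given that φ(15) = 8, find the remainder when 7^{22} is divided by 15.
By Euler: 7^{8} ≡ 1 (mod 15) since gcd(7, 15) = 1. 22 = 2×8 + 6. So 7^{22} ≡ 7^{6} ≡ 4 (mod 15)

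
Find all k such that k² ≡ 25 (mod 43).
The square roots of 25 mod 43 are 38 and 5. Verify: 38² = 1444 ≡ 25 (mod 43)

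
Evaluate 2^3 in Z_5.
3 = 2 + 1 (binary 11). Repeated squaring mod 5: 2^1 ≡ 2; 2^2 ≡ 2² = 4 ≡ 4. Multiply: 2^3 = 2^2 × 2^1 ≡ 4 × 2 (mod 5): 4 × 2 = 8 ≡ 3. So 2^3 ≡ 3 (mod 5).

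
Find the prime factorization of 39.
3 × 13

Divide by primes starting from smallest:
39 ÷ 3 = 13
13 ÷ 13 = 1

39 = 3 × 13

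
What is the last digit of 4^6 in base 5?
6 = 4 + 2 (binary 110). Repeated squaring mod 5: 4^1 ≡ 4; 4^2 ≡ 4² = 16 ≡ 1; 4^4 ≡ 1² = 1 ≡ 1. Multiply: 4^6 = 4^4 × 4^2 ≡ 1 × 1 (mod 5): 1 × 1 = 1 ≡ 1. So 4^6 ≡ 1 (mod 5).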